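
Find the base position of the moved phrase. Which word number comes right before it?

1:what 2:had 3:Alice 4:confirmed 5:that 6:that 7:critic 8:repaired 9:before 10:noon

The displaced element is "what" (word 1).
It is linked across 1 clause boundary (that).
It functions as the direct object of "repaired", so the gap sits immediately after word 8 ("repaired").
Base order: Alice had confirmed that that critic repaired what before noon.

8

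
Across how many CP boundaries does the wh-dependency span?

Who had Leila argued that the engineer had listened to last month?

"who" is extracted from the PP object of "listened".
Boundaries crossed, outermost first: [that] — 1 in total.

1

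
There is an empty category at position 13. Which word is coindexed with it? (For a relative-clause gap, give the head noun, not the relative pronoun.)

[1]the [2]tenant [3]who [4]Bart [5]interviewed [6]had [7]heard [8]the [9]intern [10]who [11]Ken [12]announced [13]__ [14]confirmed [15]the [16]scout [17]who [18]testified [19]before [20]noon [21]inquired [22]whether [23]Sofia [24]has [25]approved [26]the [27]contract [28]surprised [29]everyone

9

The gap at 13 is the subject of "confirmed", inside a relative clause.
The relative pronoun is "who" (word 10); it is bound by the head noun immediately before it.
Its filler is the head noun "intern", at word 9.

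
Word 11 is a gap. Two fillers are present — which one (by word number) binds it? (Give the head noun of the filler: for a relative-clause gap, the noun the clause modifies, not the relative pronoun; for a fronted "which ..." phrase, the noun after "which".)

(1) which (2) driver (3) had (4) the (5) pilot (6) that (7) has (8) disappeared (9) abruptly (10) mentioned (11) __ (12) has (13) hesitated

The marked gap is the subject of "hesitated".
Its filler is the fronted wh-phrase "which driver", at word 2.
(The other dependency links word 5 to a gap after word 6.)

2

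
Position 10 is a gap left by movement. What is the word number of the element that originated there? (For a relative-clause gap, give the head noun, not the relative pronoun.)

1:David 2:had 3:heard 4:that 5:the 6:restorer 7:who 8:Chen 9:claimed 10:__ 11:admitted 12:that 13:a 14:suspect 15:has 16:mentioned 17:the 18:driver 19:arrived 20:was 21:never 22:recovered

The gap at 10 is the subject of "admitted", inside a relative clause.
The relative pronoun is "who" (word 7); it is bound by the head noun immediately before it.
Its filler is the head noun "restorer", at word 6.

6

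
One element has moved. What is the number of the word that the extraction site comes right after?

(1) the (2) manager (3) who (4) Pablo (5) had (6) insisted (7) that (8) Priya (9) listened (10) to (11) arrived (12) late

The displaced element is "the manager" (word 2).
It is linked across 1 clause boundary (that).
It functions as the object of the preposition "to" of "listened", so the gap sits immediately after word 10 ("to").
Base order: Pablo had insisted that Priya listened to the manager.

10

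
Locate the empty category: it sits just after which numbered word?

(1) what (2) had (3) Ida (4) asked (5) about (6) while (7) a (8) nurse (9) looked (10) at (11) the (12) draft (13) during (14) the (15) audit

The displaced element is "what" (word 1).
It functions as the object of the preposition "about" of "asked", so the gap sits immediately after word 5 ("about").
Base order: Ida had asked about what while a nurse looked at the draft during the audit.

5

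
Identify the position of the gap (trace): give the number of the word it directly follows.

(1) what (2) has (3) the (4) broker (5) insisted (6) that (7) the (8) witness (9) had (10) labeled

10

The displaced element is "what" (word 1).
It is linked across 1 clause boundary (that).
It functions as the direct object of "labeled", so the gap sits immediately after word 10 ("labeled").
Base order: The broker has insisted that the witness had labeled what.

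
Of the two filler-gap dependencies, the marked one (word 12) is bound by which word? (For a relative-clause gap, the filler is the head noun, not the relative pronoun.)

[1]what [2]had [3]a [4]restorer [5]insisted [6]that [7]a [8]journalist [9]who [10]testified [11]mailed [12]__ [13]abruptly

1

The marked gap is the direct object of "mailed".
Its filler is the fronted wh-phrase "what", at word 1.
(The other dependency links word 8 to a gap after word 9.)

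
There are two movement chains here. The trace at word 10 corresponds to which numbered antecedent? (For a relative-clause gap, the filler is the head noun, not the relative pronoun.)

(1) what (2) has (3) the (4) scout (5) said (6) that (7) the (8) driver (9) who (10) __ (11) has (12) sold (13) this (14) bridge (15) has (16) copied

The marked gap is inside the relative clause, the subject of "sold".
Its filler is the head noun "driver" (via "who"), at word 8.
(The other dependency links word 1 to a gap after word 16.)

8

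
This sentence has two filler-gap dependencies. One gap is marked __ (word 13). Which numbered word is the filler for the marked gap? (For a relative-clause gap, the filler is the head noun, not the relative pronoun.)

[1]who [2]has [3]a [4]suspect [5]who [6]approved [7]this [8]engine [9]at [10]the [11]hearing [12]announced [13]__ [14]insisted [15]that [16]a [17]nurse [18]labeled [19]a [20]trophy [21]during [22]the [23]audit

The marked gap is the subject of "insisted".
Its filler is the fronted wh-phrase "who", at word 1.
(The other dependency links word 4 to a gap after word 5.)

1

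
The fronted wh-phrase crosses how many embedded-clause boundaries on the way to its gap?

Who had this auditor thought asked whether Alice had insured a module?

"who" is extracted from the subject of "asked".
Boundaries crossed, outermost first: [Ø] — 1 in total.

1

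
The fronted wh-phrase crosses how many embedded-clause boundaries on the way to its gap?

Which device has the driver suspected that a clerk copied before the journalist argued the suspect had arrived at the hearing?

1

"which device" is extracted from the object of "copied".
Boundaries crossed, outermost first: [that] — 1 in total.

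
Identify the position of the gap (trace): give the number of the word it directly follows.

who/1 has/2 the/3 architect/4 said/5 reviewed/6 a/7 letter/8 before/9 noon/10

The displaced element is "who" (word 1).
It is linked across 1 clause boundary (Ø).
It functions as the subject of "reviewed", so the gap sits immediately after word 5 ("said").
Base order: The architect has said that who reviewed a letter before noon.

5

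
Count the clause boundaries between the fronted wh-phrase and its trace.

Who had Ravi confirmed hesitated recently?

1

"who" is extracted from the subject of "hesitated".
Boundaries crossed, outermost first: [Ø] — 1 in total.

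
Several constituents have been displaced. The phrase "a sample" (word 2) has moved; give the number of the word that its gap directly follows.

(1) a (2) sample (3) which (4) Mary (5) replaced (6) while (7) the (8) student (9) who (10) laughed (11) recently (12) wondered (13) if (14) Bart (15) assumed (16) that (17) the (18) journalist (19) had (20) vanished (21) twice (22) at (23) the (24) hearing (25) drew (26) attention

The displaced element is "a sample" (word 2).
It functions as the direct object of "replaced", so the gap sits immediately after word 5 ("replaced").
Base order: Mary replaced a sample while the student who laughed recently wondered if Bart assumed that the journalist had vanished twice at the hearing.

5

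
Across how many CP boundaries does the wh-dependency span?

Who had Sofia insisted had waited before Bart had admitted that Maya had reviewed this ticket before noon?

"who" is extracted from the subject of "waited".
Boundaries crossed, outermost first: [Ø] — 1 in total.

1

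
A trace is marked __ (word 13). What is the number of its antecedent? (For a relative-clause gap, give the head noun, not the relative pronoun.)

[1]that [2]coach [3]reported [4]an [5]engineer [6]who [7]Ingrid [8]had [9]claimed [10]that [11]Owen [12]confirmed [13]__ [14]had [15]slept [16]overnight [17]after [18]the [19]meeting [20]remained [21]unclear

5

The gap at 13 is the subject of "slept", inside a relative clause.
The relative pronoun is "who" (word 6); it is bound by the head noun immediately before it.
Its filler is the head noun "engineer", at word 5.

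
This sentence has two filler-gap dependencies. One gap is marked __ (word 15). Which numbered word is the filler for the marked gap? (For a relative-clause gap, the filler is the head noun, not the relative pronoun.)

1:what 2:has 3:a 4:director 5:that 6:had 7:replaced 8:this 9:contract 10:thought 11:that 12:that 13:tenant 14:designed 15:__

The marked gap is the direct object of "designed".
Its filler is the fronted wh-phrase "what", at word 1.
(The other dependency links word 4 to a gap after word 5.)

1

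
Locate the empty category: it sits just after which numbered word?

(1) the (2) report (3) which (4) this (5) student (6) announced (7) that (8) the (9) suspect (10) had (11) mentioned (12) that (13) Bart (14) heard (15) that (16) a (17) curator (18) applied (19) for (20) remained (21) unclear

The displaced element is "the report" (word 2).
It is linked across 3 clause boundaries (that → that → that).
It functions as the object of the preposition "for" of "applied", so the gap sits immediately after word 19 ("for").
Base order: This student announced that the suspect had mentioned that Bart heard that a curator applied for the report.

19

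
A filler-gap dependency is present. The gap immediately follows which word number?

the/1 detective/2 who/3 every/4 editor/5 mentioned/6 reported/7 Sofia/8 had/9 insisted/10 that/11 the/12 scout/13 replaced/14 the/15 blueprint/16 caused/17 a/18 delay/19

The displaced element is "the detective" (word 2).
It is linked across 1 clause boundary (Ø).
It functions as the subject of "reported", so the gap sits immediately after word 6 ("mentioned").
Base order: Every editor mentioned the detective reported Sofia had insisted that the scout replaced the blueprint.

6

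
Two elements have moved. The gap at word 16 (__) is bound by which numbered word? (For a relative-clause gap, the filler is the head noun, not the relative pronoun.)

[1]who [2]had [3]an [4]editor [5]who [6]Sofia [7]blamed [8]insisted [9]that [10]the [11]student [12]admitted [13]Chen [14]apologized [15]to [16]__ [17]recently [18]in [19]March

The marked gap is the object of the preposition "to" of "apologized".
Its filler is the fronted wh-phrase "who", at word 1.
(The other dependency links word 4 to a gap after word 7.)

1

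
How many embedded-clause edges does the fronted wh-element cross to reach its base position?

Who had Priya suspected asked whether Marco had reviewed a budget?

1

"who" is extracted from the subject of "asked".
Boundaries crossed, outermost first: [Ø] — 1 in total.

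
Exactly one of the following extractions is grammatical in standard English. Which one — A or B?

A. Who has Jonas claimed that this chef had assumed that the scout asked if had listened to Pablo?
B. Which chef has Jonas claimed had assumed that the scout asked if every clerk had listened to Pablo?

In A, the wh-phrase is extracted from inside a wh-island (introduced by "if"), which blocks movement.
In B, the extraction path crosses only that-complement boundaries, which are transparent.
So B is grammatical.

B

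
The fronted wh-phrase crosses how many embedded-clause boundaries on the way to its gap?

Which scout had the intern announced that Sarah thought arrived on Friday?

2

"which scout" is extracted from the subject of "arrived".
Boundaries crossed, outermost first: [that], [Ø] — 2 in total.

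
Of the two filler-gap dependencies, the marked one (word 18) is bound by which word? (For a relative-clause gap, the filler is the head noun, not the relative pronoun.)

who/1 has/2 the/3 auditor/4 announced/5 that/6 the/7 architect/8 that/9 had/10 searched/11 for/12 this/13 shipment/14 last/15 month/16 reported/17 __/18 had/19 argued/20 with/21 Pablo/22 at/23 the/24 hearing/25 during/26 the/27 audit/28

The marked gap is the subject of "argued".
Its filler is the fronted wh-phrase "who", at word 1.
(The other dependency links word 8 to a gap after word 9.)

1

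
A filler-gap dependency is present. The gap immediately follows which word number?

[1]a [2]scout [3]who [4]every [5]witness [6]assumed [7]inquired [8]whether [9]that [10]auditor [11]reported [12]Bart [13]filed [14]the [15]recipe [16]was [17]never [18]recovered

6

The displaced element is "a scout" (word 2).
It is linked across 1 clause boundary (Ø).
It functions as the subject of "inquired", so the gap sits immediately after word 6 ("assumed").
Base order: Every witness assumed that a scout inquired whether that auditor reported Bart filed the recipe.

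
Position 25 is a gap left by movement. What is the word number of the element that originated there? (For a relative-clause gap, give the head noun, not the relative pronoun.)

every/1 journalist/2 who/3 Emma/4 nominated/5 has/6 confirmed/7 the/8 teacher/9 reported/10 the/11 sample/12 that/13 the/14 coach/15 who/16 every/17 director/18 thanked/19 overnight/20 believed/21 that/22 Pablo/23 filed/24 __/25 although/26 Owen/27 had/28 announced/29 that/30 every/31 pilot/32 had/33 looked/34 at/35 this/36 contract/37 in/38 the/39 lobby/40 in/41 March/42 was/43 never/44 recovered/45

The gap at 25 is the object of "filed", inside a relative clause.
The relative pronoun is "that" (word 13); it is bound by the head noun immediately before it.
Its filler is the head noun "sample", at word 12.

12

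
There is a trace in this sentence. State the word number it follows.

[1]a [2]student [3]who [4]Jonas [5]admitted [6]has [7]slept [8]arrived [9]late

5

The displaced element is "a student" (word 2).
It is linked across 1 clause boundary (Ø).
It functions as the subject of "slept", so the gap sits immediately after word 5 ("admitted").
Base order: Jonas admitted that a student has slept.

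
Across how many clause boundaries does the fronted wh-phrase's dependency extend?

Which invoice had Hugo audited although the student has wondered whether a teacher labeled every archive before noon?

0

"which invoice" originates inside the matrix clause — no clause boundary is crossed.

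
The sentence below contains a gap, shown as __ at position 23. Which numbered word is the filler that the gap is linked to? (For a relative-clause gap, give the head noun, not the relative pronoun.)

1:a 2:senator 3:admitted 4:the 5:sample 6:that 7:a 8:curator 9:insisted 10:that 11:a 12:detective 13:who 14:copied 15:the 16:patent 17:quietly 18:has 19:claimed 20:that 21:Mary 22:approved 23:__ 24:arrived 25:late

5

The gap at 23 is the object of "approved", inside a relative clause.
The relative pronoun is "that" (word 6); it is bound by the head noun immediately before it.
Its filler is the head noun "sample", at word 5.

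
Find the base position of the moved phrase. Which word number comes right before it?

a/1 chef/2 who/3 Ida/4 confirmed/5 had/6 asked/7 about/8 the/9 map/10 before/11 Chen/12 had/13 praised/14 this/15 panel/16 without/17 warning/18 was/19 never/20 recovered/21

The displaced element is "a chef" (word 2).
It is linked across 1 clause boundary (Ø).
It functions as the subject of "asked", so the gap sits immediately after word 5 ("confirmed").
Base order: Ida confirmed that a chef had asked about the map before Chen had praised this panel without warning.

5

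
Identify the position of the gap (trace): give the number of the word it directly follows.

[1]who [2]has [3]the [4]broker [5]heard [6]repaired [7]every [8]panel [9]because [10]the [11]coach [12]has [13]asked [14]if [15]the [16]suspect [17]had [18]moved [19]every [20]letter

5

The displaced element is "who" (word 1).
It is linked across 1 clause boundary (Ø).
It functions as the subject of "repaired", so the gap sits immediately after word 5 ("heard").
Base order: The broker has heard that who repaired every panel because the coach has asked if the suspect had moved every letter.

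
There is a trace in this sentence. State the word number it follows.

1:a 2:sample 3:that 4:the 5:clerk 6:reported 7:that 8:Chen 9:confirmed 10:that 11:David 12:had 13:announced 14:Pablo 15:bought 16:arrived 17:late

The displaced element is "a sample" (word 2).
It is linked across 3 clause boundaries (that → that → Ø).
It functions as the direct object of "bought", so the gap sits immediately after word 15 ("bought").
Base order: The clerk reported that Chen confirmed that David had announced Pablo bought a sample.

15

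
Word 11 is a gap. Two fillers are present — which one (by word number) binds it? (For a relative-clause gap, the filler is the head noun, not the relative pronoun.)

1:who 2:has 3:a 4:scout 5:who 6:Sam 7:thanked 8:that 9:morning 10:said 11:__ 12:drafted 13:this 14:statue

The marked gap is the subject of "drafted".
Its filler is the fronted wh-phrase "who", at word 1.
(The other dependency links word 4 to a gap after word 7.)

1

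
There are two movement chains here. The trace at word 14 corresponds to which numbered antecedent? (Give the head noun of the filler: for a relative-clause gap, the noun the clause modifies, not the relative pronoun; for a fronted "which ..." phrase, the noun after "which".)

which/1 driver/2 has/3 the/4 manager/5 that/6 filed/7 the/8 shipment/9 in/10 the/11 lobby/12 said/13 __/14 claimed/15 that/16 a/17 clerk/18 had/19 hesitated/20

2

The marked gap is the subject of "claimed".
Its filler is the fronted wh-phrase "which driver", at word 2.
(The other dependency links word 5 to a gap after word 6.)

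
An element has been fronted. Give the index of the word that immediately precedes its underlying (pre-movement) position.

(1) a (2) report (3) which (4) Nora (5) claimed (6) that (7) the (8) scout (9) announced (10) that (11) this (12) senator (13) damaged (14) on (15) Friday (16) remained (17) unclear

13

The displaced element is "a report" (word 2).
It is linked across 2 clause boundaries (that → that).
It functions as the direct object of "damaged", so the gap sits immediately after word 13 ("damaged").
Base order: Nora claimed that the scout announced that this senator damaged a report on Friday.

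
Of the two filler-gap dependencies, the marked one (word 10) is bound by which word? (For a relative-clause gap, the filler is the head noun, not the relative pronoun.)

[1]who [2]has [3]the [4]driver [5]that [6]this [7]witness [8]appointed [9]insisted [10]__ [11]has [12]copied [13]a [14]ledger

The marked gap is the subject of "copied".
Its filler is the fronted wh-phrase "who", at word 1.
(The other dependency links word 4 to a gap after word 8.)

1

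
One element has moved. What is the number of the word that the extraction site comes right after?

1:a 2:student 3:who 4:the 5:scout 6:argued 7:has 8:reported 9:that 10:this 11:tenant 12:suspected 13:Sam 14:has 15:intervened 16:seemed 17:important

6

The displaced element is "a student" (word 2).
It is linked across 1 clause boundary (Ø).
It functions as the subject of "reported", so the gap sits immediately after word 6 ("argued").
Base order: The scout argued a student has reported that this tenant suspected Sam has intervened.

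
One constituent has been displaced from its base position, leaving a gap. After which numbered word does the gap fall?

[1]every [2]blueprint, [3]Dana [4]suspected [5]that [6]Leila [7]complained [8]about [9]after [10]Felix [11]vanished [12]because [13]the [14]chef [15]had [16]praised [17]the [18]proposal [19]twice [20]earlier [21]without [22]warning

The displaced element is "every blueprint" (word 2).
It is linked across 1 clause boundary (that).
It functions as the object of the preposition "about" of "complained", so the gap sits immediately after word 8 ("about").
Base order: Dana suspected that Leila complained about every blueprint after Felix vanished because the chef had praised the proposal twice earlier without warning.

8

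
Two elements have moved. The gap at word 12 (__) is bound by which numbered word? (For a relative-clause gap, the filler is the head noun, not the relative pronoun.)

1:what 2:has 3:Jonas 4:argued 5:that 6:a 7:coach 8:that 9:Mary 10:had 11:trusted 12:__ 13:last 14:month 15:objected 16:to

7

The marked gap is inside the relative clause, the direct object of "trusted".
Its filler is the head noun "coach" (via "that"), at word 7.
(The other dependency links word 1 to a gap after word 16.)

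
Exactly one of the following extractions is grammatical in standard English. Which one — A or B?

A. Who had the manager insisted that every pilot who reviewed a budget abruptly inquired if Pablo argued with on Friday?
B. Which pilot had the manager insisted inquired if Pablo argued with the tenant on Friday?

B

In A, the wh-phrase is extracted from inside a wh-island (introduced by "if"), which blocks movement.
In B, the extraction path crosses only that-complement boundaries, which are transparent.
So B is grammatical.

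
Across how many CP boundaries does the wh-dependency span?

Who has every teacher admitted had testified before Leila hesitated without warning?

1

"who" is extracted from the subject of "testified".
Boundaries crossed, outermost first: [Ø] — 1 in total.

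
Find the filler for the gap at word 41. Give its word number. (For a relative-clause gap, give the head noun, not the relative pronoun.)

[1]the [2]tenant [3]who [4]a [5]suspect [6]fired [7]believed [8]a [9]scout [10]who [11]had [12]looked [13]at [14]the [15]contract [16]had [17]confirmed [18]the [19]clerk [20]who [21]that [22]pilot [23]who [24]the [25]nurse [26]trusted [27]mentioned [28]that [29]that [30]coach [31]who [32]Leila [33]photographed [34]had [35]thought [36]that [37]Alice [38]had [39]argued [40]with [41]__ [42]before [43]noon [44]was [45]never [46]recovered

19

The gap at 41 is the prepositional object of "argued", inside a relative clause.
The relative pronoun is "who" (word 20); it is bound by the head noun immediately before it.
Its filler is the head noun "clerk", at word 19.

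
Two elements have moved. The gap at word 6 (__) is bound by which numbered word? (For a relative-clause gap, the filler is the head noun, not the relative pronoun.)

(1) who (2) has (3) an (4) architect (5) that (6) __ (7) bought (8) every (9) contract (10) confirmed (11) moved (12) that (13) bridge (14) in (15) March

4

The marked gap is inside the relative clause, the subject of "bought".
Its filler is the head noun "architect" (via "that"), at word 4.
(The other dependency links word 1 to a gap after word 10.)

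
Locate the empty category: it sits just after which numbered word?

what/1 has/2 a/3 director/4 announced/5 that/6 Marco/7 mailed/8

8

The displaced element is "what" (word 1).
It is linked across 1 clause boundary (that).
It functions as the direct object of "mailed", so the gap sits immediately after word 8 ("mailed").
Base order: A director has announced that Marco mailed what.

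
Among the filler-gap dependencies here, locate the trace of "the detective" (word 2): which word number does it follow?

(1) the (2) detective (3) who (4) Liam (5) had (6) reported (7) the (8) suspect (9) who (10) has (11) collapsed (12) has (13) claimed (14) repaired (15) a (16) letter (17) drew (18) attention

The displaced element is "the detective" (word 2).
It is linked across 2 clause boundaries (Ø → Ø).
It functions as the subject of "repaired", so the gap sits immediately after word 13 ("claimed").
Base order: Liam had reported the suspect who has collapsed has claimed that the detective repaired a letter.

13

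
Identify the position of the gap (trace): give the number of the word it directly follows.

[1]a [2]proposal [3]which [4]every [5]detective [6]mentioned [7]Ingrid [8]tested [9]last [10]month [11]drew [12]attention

8

The displaced element is "a proposal" (word 2).
It is linked across 1 clause boundary (Ø).
It functions as the direct object of "tested", so the gap sits immediately after word 8 ("tested").
Base order: Every detective mentioned Ingrid tested a proposal last month.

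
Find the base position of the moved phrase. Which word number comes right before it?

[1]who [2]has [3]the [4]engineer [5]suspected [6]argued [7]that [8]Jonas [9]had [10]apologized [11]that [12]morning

5

The displaced element is "who" (word 1).
It is linked across 1 clause boundary (Ø).
It functions as the subject of "argued", so the gap sits immediately after word 5 ("suspected").
Base order: The engineer has suspected who argued that Jonas had apologized that morning.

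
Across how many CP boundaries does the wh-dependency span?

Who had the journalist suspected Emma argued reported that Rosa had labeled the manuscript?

2

"who" is extracted from the subject of "reported".
Boundaries crossed, outermost first: [Ø], [Ø] — 2 in total.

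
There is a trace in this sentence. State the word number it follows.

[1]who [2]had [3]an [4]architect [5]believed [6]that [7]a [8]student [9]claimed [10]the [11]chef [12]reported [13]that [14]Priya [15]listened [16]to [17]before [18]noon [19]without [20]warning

16

The displaced element is "who" (word 1).
It is linked across 3 clause boundaries (that → Ø → that).
It functions as the object of the preposition "to" of "listened", so the gap sits immediately after word 16 ("to").
Base order: An architect had believed that a student claimed the chef reported that Priya listened to who before noon without warning.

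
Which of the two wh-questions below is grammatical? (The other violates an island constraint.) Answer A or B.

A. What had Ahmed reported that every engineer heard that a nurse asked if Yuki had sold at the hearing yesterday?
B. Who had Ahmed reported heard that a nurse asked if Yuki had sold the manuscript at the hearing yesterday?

B

In A, the wh-phrase is extracted from inside a wh-island (introduced by "if"), which blocks movement.
In B, the extraction path crosses only that-complement boundaries, which are transparent.
So B is grammatical.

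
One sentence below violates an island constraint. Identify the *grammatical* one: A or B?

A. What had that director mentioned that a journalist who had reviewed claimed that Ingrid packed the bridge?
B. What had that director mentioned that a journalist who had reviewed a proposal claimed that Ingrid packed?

B

In A, the wh-phrase is extracted from inside a complex-NP island (relative clause) (introduced by "who"), which blocks movement.
In B, the extraction path crosses only that-complement boundaries, which are transparent.
So B is grammatical.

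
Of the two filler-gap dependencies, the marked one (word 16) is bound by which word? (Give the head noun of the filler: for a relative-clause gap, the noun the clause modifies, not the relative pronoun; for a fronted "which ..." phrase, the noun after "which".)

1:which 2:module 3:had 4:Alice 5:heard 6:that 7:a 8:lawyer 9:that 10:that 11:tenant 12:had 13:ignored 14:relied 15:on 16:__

The marked gap is the object of the preposition "on" of "relied".
Its filler is the fronted wh-phrase "which module", at word 2.
(The other dependency links word 8 to a gap after word 13.)

2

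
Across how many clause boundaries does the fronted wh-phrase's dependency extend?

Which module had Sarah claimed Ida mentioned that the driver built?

2

"which module" is extracted from the object of "built".
Boundaries crossed, outermost first: [Ø], [that] — 2 in total.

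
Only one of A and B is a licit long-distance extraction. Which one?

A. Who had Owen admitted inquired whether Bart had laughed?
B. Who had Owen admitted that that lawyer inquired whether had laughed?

In B, the wh-phrase is extracted from inside a wh-island (introduced by "whether"), which blocks movement.
In A, the extraction path crosses only that-complement boundaries, which are transparent.
So A is grammatical.

A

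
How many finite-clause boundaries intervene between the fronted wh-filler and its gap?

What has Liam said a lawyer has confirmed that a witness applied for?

2

"what" is extracted from the PP object of "applied".
Boundaries crossed, outermost first: [Ø], [that] — 2 in total.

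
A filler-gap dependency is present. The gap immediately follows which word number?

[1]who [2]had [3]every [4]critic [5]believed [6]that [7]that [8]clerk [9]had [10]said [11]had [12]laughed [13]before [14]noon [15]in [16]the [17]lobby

10

The displaced element is "who" (word 1).
It is linked across 2 clause boundaries (that → Ø).
It functions as the subject of "laughed", so the gap sits immediately after word 10 ("said").
Base order: Every critic had believed that that clerk had said that who had laughed before noon in the lobby.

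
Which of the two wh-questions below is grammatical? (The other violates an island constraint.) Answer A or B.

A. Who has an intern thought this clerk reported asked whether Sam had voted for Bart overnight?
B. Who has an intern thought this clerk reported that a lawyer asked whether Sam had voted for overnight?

In B, the wh-phrase is extracted from inside a wh-island (introduced by "whether"), which blocks movement.
In A, the extraction path crosses only that-complement boundaries, which are transparent.
So A is grammatical.

A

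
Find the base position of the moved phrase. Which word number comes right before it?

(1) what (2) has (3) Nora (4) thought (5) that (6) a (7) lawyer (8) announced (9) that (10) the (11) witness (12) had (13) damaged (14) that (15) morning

13

The displaced element is "what" (word 1).
It is linked across 2 clause boundaries (that → that).
It functions as the direct object of "damaged", so the gap sits immediately after word 13 ("damaged").
Base order: Nora has thought that a lawyer announced that the witness had damaged what that morning.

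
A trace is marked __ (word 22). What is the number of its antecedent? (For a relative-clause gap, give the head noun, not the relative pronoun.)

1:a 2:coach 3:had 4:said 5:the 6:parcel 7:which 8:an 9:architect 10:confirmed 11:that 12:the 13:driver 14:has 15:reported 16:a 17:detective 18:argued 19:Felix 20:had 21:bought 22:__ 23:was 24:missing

6

The gap at 22 is the object of "bought", inside a relative clause.
The relative pronoun is "which" (word 7); it is bound by the head noun immediately before it.
Its filler is the head noun "parcel", at word 6.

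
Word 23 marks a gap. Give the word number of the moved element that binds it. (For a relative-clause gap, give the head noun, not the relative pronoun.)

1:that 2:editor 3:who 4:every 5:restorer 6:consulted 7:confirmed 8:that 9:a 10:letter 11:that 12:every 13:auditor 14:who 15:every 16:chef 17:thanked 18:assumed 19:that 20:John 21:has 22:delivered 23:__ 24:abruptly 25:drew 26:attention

The gap at 23 is the object of "delivered", inside a relative clause.
The relative pronoun is "that" (word 11); it is bound by the head noun immediately before it.
Its filler is the head noun "letter", at word 10.

10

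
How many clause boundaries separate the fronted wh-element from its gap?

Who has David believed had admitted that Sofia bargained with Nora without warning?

"who" is extracted from the subject of "admitted".
Boundaries crossed, outermost first: [Ø] — 1 in total.

1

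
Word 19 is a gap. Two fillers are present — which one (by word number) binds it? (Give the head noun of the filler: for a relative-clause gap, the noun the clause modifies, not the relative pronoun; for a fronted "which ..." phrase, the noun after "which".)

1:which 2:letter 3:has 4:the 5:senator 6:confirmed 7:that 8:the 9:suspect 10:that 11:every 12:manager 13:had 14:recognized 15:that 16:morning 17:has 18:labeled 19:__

2

The marked gap is the direct object of "labeled".
Its filler is the fronted wh-phrase "which letter", at word 2.
(The other dependency links word 9 to a gap after word 14.)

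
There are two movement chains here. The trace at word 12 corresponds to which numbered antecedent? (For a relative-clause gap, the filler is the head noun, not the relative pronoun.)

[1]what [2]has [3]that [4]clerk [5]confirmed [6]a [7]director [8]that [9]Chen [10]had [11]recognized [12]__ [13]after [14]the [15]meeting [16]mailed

The marked gap is inside the relative clause, the direct object of "recognized".
Its filler is the head noun "director" (via "that"), at word 7.
(The other dependency links word 1 to a gap after word 16.)

7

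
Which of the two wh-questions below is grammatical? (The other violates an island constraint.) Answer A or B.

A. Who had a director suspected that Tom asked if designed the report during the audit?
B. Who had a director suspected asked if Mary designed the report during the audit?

B

In A, the wh-phrase is extracted from inside a wh-island (introduced by "if"), which blocks movement.
In B, the extraction path crosses only that-complement boundaries, which are transparent.
So B is grammatical.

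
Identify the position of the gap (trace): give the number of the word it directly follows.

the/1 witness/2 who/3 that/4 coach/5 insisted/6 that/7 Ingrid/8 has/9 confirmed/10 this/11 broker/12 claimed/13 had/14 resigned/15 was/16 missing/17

13

The displaced element is "the witness" (word 2).
It is linked across 3 clause boundaries (that → Ø → Ø).
It functions as the subject of "resigned", so the gap sits immediately after word 13 ("claimed").
Base order: That coach insisted that Ingrid has confirmed this broker claimed that the witness had resigned.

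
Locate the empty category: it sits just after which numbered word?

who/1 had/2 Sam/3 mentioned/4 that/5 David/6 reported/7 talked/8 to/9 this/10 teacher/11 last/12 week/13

7

The displaced element is "who" (word 1).
It is linked across 2 clause boundaries (that → Ø).
It functions as the subject of "talked", so the gap sits immediately after word 7 ("reported").
Base order: Sam had mentioned that David reported that who talked to this teacher last week.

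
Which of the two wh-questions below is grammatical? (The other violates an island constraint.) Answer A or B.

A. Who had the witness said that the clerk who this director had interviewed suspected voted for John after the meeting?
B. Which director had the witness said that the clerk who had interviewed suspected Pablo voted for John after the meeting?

In B, the wh-phrase is extracted from inside a complex-NP island (relative clause) (introduced by "who"), which blocks movement.
In A, the extraction path crosses only that-complement boundaries, which are transparent.
So A is grammatical.

A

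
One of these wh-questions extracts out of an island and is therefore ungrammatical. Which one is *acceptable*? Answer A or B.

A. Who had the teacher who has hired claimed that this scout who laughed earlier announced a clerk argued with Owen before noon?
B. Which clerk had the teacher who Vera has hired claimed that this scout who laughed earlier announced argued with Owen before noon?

In A, the wh-phrase is extracted from inside a complex-NP island (relative clause) (introduced by "who"), which blocks movement.
In B, the extraction path crosses only that-complement boundaries, which are transparent.
So B is grammatical.

B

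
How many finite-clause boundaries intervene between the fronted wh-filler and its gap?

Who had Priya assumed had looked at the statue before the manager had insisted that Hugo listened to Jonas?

"who" is extracted from the subject of "looked".
Boundaries crossed, outermost first: [Ø] — 1 in total.

1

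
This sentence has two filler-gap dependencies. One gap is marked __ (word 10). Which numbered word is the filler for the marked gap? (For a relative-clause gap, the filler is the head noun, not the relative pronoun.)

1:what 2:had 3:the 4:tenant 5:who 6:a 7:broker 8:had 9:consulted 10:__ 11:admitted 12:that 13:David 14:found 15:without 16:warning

The marked gap is inside the relative clause, the direct object of "consulted".
Its filler is the head noun "tenant" (via "who"), at word 4.
(The other dependency links word 1 to a gap after word 14.)

4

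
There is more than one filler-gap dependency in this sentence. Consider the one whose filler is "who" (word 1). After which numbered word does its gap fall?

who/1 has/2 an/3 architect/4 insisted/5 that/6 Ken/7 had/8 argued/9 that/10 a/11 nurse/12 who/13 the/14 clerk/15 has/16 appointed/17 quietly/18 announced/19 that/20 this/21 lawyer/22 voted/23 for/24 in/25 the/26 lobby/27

The displaced element is "who" (word 1).
It is linked across 3 clause boundaries (that → that → that).
It functions as the object of the preposition "for" of "voted", so the gap sits immediately after word 24 ("for").
Base order: An architect has insisted that Ken had argued that a nurse who the clerk has appointed quietly announced that this lawyer voted for who in the lobby.

24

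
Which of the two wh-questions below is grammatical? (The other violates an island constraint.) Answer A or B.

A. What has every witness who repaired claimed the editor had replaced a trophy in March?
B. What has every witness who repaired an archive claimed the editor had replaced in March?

B

In A, the wh-phrase is extracted from inside a complex-NP island (relative clause) (introduced by "who"), which blocks movement.
In B, the extraction path crosses only that-complement boundaries, which are transparent.
So B is grammatical.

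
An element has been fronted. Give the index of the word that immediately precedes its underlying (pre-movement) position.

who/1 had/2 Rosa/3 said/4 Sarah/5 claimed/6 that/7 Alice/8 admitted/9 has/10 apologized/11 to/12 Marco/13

9

The displaced element is "who" (word 1).
It is linked across 3 clause boundaries (Ø → that → Ø).
It functions as the subject of "apologized", so the gap sits immediately after word 9 ("admitted").
Base order: Rosa had said Sarah claimed that Alice admitted that who has apologized to Marco.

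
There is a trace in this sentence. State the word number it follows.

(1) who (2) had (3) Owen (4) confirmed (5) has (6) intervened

The displaced element is "who" (word 1).
It is linked across 1 clause boundary (Ø).
It functions as the subject of "intervened", so the gap sits immediately after word 4 ("confirmed").
Base order: Owen had confirmed who has intervened.

4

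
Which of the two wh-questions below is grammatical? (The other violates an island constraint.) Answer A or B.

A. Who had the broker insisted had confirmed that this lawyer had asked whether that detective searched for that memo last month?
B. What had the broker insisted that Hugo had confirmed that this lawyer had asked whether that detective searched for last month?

A

In B, the wh-phrase is extracted from inside a wh-island (introduced by "whether"), which blocks movement.
In A, the extraction path crosses only that-complement boundaries, which are transparent.
So A is grammatical.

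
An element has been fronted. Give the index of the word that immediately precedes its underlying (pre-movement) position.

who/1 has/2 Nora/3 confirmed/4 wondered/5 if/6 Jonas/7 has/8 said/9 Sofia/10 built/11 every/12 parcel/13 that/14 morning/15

4

The displaced element is "who" (word 1).
It is linked across 1 clause boundary (Ø).
It functions as the subject of "wondered", so the gap sits immediately after word 4 ("confirmed").
Base order: Nora has confirmed that who wondered if Jonas has said Sofia built every parcel that morning.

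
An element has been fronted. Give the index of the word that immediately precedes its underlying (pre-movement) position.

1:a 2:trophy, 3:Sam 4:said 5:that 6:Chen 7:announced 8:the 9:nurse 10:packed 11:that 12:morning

The displaced element is "a trophy" (word 2).
It is linked across 2 clause boundaries (that → Ø).
It functions as the direct object of "packed", so the gap sits immediately after word 10 ("packed").
Base order: Sam said that Chen announced the nurse packed a trophy that morning.

10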